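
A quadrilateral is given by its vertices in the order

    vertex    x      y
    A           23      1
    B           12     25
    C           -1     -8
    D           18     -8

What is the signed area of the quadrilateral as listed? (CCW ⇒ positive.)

423

Apply Gauss's area formula: 2A = Σ (x_i·y_{i+1} − x_{i+1}·y_i), indices taken mod 4.
A→B: (23)(25) − (12)(1) = 563
B→C: (12)(-8) − (-1)(25) = -71
C→D: (-1)(-8) − (18)(-8) = 152
D→A: (18)(1) − (23)(-8) = 202
Σ = 846
Signed area = Σ/2 = 423 (positive ⇒ counter-clockwise traversal).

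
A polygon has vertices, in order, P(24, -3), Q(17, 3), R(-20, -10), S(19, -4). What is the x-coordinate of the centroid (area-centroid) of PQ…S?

1130/161

Apply the shoelace formula. First the cross-terms c_i = x_i·y_{i+1} − x_{i+1}·y_i:
  123, -110, 270, 39  ⇒  2A = 322, A = 161.
Then Σ (x_i + x_{i+1})·c_i = 6780, so x̄ = 6780 / (6·161) = 1130/161.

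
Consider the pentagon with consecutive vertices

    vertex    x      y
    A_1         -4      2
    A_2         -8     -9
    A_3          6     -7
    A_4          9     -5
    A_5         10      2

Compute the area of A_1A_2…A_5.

A_1→A_2: (-4)(-9) − (-8)(2) = 52
A_2→A_3: (-8)(-7) − (6)(-9) = 110
A_3→A_4: (6)(-5) − (9)(-7) = 33
A_4→A_5: (9)(2) − (10)(-5) = 68
A_5→A_1: (10)(2) − (-4)(2) = 28
Σ = 291
Area = |Σ|/2 = 145.5.

145.5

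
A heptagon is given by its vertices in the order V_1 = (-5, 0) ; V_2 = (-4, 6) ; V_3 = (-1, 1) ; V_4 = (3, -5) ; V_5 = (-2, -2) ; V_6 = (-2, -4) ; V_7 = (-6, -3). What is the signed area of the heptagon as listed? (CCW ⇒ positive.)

-35.5

V_1→V_2: (-5)(6) − (-4)(0) = -30
V_2→V_3: (-4)(1) − (-1)(6) = 2
V_3→V_4: (-1)(-5) − (3)(1) = 2
V_4→V_5: (3)(-2) − (-2)(-5) = -16
V_5→V_6: (-2)(-4) − (-2)(-2) = 4
V_6→V_7: (-2)(-3) − (-6)(-4) = -18
V_7→V_1: (-6)(0) − (-5)(-3) = -15
Σ = -71
Signed area = Σ/2 = -35.5 (negative ⇒ clockwise traversal).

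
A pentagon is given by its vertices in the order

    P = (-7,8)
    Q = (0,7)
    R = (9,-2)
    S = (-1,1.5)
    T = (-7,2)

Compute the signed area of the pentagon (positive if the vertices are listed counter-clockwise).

-67

Apply the shoelace (surveyor's) formula: 2A = Σ (x_i·y_{i+1} − x_{i+1}·y_i), indices taken mod 5.
Cross-terms: -49, -63, 11.5, 8.5, -42  ⇒  Σ = -134
Signed area = Σ/2 = -67 (negative ⇒ clockwise traversal).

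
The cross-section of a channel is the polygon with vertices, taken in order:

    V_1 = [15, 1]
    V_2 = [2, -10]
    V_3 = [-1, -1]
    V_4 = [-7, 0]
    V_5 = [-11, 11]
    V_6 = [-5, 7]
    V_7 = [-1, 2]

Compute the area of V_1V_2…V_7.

Apply the shoelace formula: 2A = Σ (x_i·y_{i+1} − x_{i+1}·y_i), indices taken mod 7.
Σ = (-152) + (-12) + (-7) + (-77) + (-22) + (-3) + (-31) = -304
Area = |Σ|/2 = 152.

152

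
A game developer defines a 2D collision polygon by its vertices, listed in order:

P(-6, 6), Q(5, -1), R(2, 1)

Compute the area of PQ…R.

Apply the shoelace (surveyor's) formula: 2A = Σ (x_i·y_{i+1} − x_{i+1}·y_i), indices taken mod 3.
Cross-terms: -24, 7, 18  ⇒  Σ = 1
Area = |Σ|/2 = 0.5.

0.5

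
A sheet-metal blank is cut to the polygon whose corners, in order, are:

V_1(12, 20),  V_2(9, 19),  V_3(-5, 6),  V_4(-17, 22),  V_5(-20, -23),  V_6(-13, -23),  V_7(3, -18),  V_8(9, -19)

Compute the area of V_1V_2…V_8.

Apply the shoelace formula: 2A = Σ (x_i·y_{i+1} − x_{i+1}·y_i), indices taken mod 8.
Σ = (48) + (149) + (-8) + (831) + (161) + (303) + (105) + (408) = 1997
Area = |Σ|/2 = 998.5.

998.5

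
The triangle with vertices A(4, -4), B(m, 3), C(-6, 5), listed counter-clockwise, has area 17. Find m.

The doubled signed area Σ (x_i y_{i+1} − x_{i+1} y_i) is linear in m.
With m=0 it equals 34; the coefficient of m is 9 (from the two edges through B).
So 9·m + 34 = 2·17 = 34 ⇒ m = 0.

0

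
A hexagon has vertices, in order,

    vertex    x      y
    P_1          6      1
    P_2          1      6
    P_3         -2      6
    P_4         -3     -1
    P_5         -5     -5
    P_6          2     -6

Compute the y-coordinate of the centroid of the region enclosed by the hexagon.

Apply the shoelace formula. First the cross-terms c_i = x_i·y_{i+1} − x_{i+1}·y_i:
  35, 18, 20, 10, 40, 38  ⇒  2A = 161, A = 80.5.
Then Σ (y_i + y_{i+1})·c_i = -129, so ȳ = -129 / (6·80.5) = -43/161.

-43/161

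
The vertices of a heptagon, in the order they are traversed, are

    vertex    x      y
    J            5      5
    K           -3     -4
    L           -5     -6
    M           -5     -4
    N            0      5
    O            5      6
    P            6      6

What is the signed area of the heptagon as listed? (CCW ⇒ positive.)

Apply the shoelace formula: 2A = Σ (x_i·y_{i+1} − x_{i+1}·y_i), indices taken mod 7.
Σ = (-5) + (-2) + (-10) + (-25) + (-25) + (-6) + (0) = -73
Signed area = Σ/2 = -36.5 (negative ⇒ clockwise traversal).

-36.5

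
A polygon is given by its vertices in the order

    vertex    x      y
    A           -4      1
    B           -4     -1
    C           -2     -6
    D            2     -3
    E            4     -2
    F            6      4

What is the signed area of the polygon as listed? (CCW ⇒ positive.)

Apply Gauss's area formula: 2A = Σ (x_i·y_{i+1} − x_{i+1}·y_i), indices taken mod 6.
Cross-terms: 8, 22, 18, 8, 28, 22  ⇒  Σ = 106
Signed area = Σ/2 = 53 (positive ⇒ counter-clockwise traversal).

53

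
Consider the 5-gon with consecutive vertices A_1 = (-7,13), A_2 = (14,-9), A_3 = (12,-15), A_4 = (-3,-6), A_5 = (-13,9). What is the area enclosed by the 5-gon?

274.5

Apply the shoelace (surveyor's) formula: 2A = Σ (x_i·y_{i+1} − x_{i+1}·y_i), indices taken mod 5.
Σ = (-119) + (-102) + (-117) + (-105) + (-106) = -549
Area = |Σ|/2 = 274.5.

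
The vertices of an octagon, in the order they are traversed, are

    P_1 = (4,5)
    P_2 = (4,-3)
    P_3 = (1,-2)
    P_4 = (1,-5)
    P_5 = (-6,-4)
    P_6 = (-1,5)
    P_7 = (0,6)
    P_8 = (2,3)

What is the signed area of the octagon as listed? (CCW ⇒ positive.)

Apply the surveyor's formula: 2A = Σ (x_i·y_{i+1} − x_{i+1}·y_i), indices taken mod 8.
P_1→P_2: (4)(-3) − (4)(5) = -32
P_2→P_3: (4)(-2) − (1)(-3) = -5
P_3→P_4: (1)(-5) − (1)(-2) = -3
P_4→P_5: (1)(-4) − (-6)(-5) = -34
P_5→P_6: (-6)(5) − (-1)(-4) = -34
P_6→P_7: (-1)(6) − (0)(5) = -6
P_7→P_8: (0)(3) − (2)(6) = -12
P_8→P_1: (2)(5) − (4)(3) = -2
Σ = -128
Signed area = Σ/2 = -64 (negative ⇒ clockwise traversal).

-64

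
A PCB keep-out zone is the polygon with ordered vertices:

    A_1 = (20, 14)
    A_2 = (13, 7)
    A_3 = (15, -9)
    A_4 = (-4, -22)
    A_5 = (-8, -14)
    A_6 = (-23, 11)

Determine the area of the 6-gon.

Apply Gauss's area formula: 2A = Σ (x_i·y_{i+1} − x_{i+1}·y_i), indices taken mod 6.
A_1→A_2: (20)(7) − (13)(14) = -42
A_2→A_3: (13)(-9) − (15)(7) = -222
A_3→A_4: (15)(-22) − (-4)(-9) = -366
A_4→A_5: (-4)(-14) − (-8)(-22) = -120
A_5→A_6: (-8)(11) − (-23)(-14) = -410
A_6→A_1: (-23)(14) − (20)(11) = -542
Σ = -1702
Area = |Σ|/2 = 851.

851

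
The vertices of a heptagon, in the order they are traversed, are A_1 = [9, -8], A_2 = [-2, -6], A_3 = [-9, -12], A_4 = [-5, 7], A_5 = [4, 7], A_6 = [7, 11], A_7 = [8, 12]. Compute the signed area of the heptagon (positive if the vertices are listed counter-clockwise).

Σ = (-70) + (-30) + (-123) + (-63) + (-5) + (-4) + (-172) = -467
Signed area = Σ/2 = -233.5 (negative ⇒ clockwise traversal).

-233.5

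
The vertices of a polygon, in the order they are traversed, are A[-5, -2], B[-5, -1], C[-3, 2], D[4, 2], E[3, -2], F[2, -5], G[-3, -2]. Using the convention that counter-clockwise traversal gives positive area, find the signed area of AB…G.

Apply Gauss's area formula: 2A = Σ (x_i·y_{i+1} − x_{i+1}·y_i), indices taken mod 7.
A→B: (-5)(-1) − (-5)(-2) = -5
B→C: (-5)(2) − (-3)(-1) = -13
C→D: (-3)(2) − (4)(2) = -14
D→E: (4)(-2) − (3)(2) = -14
E→F: (3)(-5) − (2)(-2) = -11
F→G: (2)(-2) − (-3)(-5) = -19
G→A: (-3)(-2) − (-5)(-2) = -4
Σ = -80
Signed area = Σ/2 = -40 (negative ⇒ clockwise traversal).

-40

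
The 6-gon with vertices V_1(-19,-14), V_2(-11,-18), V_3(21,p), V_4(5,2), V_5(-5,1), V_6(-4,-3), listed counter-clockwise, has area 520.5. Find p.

-25

Write out the shoelace sum; only the two edges meeting at V_3 involve p:
2·Area = [((-11)·p − 21·(-18)) + (21·2 − 5·p)] + 221
       = -16·p + 641 = 1041
⇒ p = -25.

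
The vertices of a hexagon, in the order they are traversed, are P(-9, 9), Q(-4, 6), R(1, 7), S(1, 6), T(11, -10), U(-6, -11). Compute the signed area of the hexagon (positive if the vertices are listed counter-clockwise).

-231.5

Σ = (-18) + (-34) + (-1) + (-76) + (-181) + (-153) = -463
Signed area = Σ/2 = -231.5 (negative ⇒ clockwise traversal).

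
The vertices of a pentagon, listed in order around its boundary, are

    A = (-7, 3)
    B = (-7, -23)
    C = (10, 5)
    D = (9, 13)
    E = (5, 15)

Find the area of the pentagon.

326

Apply the shoelace (surveyor's) formula: 2A = Σ (x_i·y_{i+1} − x_{i+1}·y_i), indices taken mod 5.
Σ = (182) + (195) + (85) + (70) + (120) = 652
Area = |Σ|/2 = 326.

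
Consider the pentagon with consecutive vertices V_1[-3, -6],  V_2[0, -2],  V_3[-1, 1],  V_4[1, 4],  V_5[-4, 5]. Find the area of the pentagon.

Σ = (6) + (-2) + (-5) + (21) + (39) = 59
Area = |Σ|/2 = 29.5.

29.5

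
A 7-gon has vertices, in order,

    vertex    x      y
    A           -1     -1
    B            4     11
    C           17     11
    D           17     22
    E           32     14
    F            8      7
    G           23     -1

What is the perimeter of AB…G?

120

|AB| = √((5)² + (12)²) = √169 = 13
|BC| = √((13)² + (0)²) = √169 = 13
|CD| = √((0)² + (11)²) = √121 = 11
|DE| = √((15)² + (-8)²) = √289 = 17
|EF| = √((-24)² + (-7)²) = √625 = 25
|FG| = √((15)² + (-8)²) = √289 = 17
|GA| = √((-24)² + (0)²) = √576 = 24
Perimeter = 13 + 13 + 11 + 17 + 25 + 17 + 24 = 120.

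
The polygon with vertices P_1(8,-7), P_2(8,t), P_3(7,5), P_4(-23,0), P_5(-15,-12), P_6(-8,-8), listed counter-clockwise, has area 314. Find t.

The doubled signed area Σ (x_i y_{i+1} − x_{i+1} y_i) is linear in t.
With t=0 it equals 631; the coefficient of t is 1 (from the two edges through P_2).
So 1·t + 631 = 2·314 = 628 ⇒ t = -3.

-3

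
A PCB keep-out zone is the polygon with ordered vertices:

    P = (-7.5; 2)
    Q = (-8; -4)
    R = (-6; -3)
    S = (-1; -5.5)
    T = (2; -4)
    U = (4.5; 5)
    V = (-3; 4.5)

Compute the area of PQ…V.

91

P→Q: (-7.5)(-4) − (-8)(2) = 46
Q→R: (-8)(-3) − (-6)(-4) = 0
R→S: (-6)(-5.5) − (-1)(-3) = 30
S→T: (-1)(-4) − (2)(-5.5) = 15
T→U: (2)(5) − (4.5)(-4) = 28
U→V: (4.5)(4.5) − (-3)(5) = 35.25
V→P: (-3)(2) − (-7.5)(4.5) = 27.75
Σ = 182
Area = |Σ|/2 = 91.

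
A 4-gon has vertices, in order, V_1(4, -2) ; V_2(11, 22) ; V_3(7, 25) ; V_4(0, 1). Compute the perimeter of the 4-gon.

|V_1V_2| = √((7)² + (24)²) = √625 = 25
|V_2V_3| = √((-4)² + (3)²) = √25 = 5
|V_3V_4| = √((-7)² + (-24)²) = √625 = 25
|V_4V_1| = √((4)² + (-3)²) = √25 = 5
Perimeter = 25 + 5 + 25 + 5 = 60.

60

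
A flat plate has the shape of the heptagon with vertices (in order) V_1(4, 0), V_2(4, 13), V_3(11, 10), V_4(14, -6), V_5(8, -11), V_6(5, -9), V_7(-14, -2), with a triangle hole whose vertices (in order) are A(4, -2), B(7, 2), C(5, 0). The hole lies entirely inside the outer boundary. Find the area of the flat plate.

253

Outer boundary:
Apply the surveyor's formula: 2A = Σ (x_i·y_{i+1} − x_{i+1}·y_i), indices taken mod 7.
V_1→V_2: (4)(13) − (4)(0) = 52
V_2→V_3: (4)(10) − (11)(13) = -103
V_3→V_4: (11)(-6) − (14)(10) = -206
V_4→V_5: (14)(-11) − (8)(-6) = -106
V_5→V_6: (8)(-9) − (5)(-11) = -17
V_6→V_7: (5)(-2) − (-14)(-9) = -136
V_7→V_1: (-14)(0) − (4)(-2) = 8
Σ = -508
Area = |Σ|/2 = 254.
Hole:
Cross-terms: 22, -10, -10  ⇒  Σ = 2
Area = |Σ|/2 = 1.
Net area = 254 − 1 = 253.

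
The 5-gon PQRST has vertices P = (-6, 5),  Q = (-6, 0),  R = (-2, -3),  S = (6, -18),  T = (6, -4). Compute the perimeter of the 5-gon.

56

|PQ| = √((0)² + (-5)²) = √25 = 5
|QR| = √((4)² + (-3)²) = √25 = 5
|RS| = √((8)² + (-15)²) = √289 = 17
|ST| = √((0)² + (14)²) = √196 = 14
|TP| = √((-12)² + (9)²) = √225 = 15
Perimeter = 5 + 5 + 17 + 14 + 15 = 56.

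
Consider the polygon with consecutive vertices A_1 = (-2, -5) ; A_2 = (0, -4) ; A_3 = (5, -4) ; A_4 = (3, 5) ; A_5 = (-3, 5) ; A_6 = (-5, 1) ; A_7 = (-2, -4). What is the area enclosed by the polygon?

70.5

Apply the shoelace (surveyor's) formula: 2A = Σ (x_i·y_{i+1} − x_{i+1}·y_i), indices taken mod 7.
Cross-terms: 8, 20, 37, 30, 22, 22, 2  ⇒  Σ = 141
Area = |Σ|/2 = 70.5.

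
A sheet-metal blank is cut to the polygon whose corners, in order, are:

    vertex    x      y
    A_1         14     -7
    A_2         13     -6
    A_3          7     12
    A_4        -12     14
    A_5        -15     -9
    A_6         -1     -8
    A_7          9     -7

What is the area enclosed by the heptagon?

495

Σ = (7) + (198) + (242) + (318) + (111) + (79) + (35) = 990
Area = |Σ|/2 = 495.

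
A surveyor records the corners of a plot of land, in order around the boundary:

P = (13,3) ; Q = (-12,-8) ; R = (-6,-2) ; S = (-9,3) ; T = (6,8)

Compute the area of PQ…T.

Apply the shoelace (surveyor's) formula: 2A = Σ (x_i·y_{i+1} − x_{i+1}·y_i), indices taken mod 5.
Σ = (-68) + (-24) + (-36) + (-90) + (-86) = -304
Area = |Σ|/2 = 152.

152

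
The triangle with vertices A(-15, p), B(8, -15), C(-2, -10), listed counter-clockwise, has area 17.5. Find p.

Write out the shoelace sum; only the two edges meeting at A involve p:
2·Area = [((-2)·p − (-15)·(-10)) + ((-15)·(-15) − 8·p)] + -110
       = -10·p + -35 = 35
⇒ p = -7.

-7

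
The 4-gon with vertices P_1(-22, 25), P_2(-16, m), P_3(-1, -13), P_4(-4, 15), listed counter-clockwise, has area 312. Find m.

The doubled signed area Σ (x_i y_{i+1} − x_{i+1} y_i) is linear in m.
With m=0 it equals 771; the coefficient of m is -21 (from the two edges through P_2).
So -21·m + 771 = 2·312 = 624 ⇒ m = 7.

7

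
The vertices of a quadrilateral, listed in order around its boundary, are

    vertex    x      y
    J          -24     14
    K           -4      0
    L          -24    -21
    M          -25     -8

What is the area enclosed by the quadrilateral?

367.5

Apply the shoelace (surveyor's) formula: 2A = Σ (x_i·y_{i+1} − x_{i+1}·y_i), indices taken mod 4.
Cross-terms: 56, 84, -333, -542  ⇒  Σ = -735
Area = |Σ|/2 = 367.5.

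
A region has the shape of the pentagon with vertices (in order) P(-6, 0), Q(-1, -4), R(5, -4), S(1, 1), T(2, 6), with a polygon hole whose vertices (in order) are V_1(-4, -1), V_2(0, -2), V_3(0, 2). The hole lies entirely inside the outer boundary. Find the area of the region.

40.5

Outer boundary:
Apply the shoelace formula: 2A = Σ (x_i·y_{i+1} − x_{i+1}·y_i), indices taken mod 5.
Cross-terms: 24, 24, 9, 4, 36  ⇒  Σ = 97
Area = |Σ|/2 = 48.5.
Hole:
Apply the shoelace (surveyor's) formula: 2A = Σ (x_i·y_{i+1} − x_{i+1}·y_i), indices taken mod 3.
Cross-terms: 8, 0, 8  ⇒  Σ = 16
Area = |Σ|/2 = 8.
Net area = 48.5 − 8 = 40.5.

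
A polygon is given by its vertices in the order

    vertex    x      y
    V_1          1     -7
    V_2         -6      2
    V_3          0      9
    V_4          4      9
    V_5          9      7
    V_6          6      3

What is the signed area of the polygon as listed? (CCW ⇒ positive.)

-121.5

Σ = (-40) + (-54) + (-36) + (-53) + (-15) + (-45) = -243
Signed area = Σ/2 = -121.5 (negative ⇒ clockwise traversal).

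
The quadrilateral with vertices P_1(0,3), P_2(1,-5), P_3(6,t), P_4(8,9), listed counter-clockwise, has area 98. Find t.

The doubled signed area Σ (x_i y_{i+1} − x_{i+1} y_i) is linear in t.
With t=0 it equals 105; the coefficient of t is -7 (from the two edges through P_3).
So -7·t + 105 = 2·98 = 196 ⇒ t = -13.

-13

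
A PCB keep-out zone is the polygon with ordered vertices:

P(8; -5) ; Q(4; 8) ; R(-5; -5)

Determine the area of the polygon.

84.5

Apply the surveyor's formula: 2A = Σ (x_i·y_{i+1} − x_{i+1}·y_i), indices taken mod 3.
P→Q: (8)(8) − (4)(-5) = 84
Q→R: (4)(-5) − (-5)(8) = 20
R→P: (-5)(-5) − (8)(-5) = 65
Σ = 169
Area = |Σ|/2 = 84.5.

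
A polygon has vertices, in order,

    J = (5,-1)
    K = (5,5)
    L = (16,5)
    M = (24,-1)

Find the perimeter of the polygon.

46

|JK| = √((0)² + (6)²) = √36 = 6
|KL| = √((11)² + (0)²) = √121 = 11
|LM| = √((8)² + (-6)²) = √100 = 10
|MJ| = √((-19)² + (0)²) = √361 = 19
Perimeter = 6 + 11 + 10 + 19 = 46.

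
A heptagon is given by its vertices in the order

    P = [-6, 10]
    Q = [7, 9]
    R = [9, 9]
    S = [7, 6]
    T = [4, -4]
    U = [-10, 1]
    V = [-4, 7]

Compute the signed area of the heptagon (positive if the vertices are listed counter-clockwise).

Σ = (-124) + (-18) + (-9) + (-52) + (-36) + (-66) + (2) = -303
Signed area = Σ/2 = -151.5 (negative ⇒ clockwise traversal).

-151.5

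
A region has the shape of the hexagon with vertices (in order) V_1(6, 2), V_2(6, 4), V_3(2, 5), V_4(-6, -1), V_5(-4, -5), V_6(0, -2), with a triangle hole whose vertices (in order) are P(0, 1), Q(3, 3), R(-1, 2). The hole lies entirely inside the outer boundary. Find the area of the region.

Outer boundary:
Apply the surveyor's formula: 2A = Σ (x_i·y_{i+1} − x_{i+1}·y_i), indices taken mod 6.
Σ = (12) + (22) + (28) + (26) + (8) + (12) = 108
Area = |Σ|/2 = 54.
Hole:
Apply the shoelace formula: 2A = Σ (x_i·y_{i+1} − x_{i+1}·y_i), indices taken mod 3.
Σ = (-3) + (9) + (-1) = 5
Area = |Σ|/2 = 2.5.
Net area = 54 − 2.5 = 51.5.

51.5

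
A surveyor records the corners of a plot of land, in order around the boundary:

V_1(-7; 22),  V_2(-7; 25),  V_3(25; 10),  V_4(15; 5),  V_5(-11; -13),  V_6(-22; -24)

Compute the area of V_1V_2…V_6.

Σ = (-21) + (-695) + (-25) + (-140) + (-22) + (-652) = -1555
Area = |Σ|/2 = 777.5.

777.5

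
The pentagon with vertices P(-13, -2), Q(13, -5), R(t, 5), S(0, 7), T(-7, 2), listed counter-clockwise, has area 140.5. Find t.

The doubled signed area Σ (x_i y_{i+1} − x_{i+1} y_i) is linear in t.
With t=0 it equals 245; the coefficient of t is 12 (from the two edges through R).
So 12·t + 245 = 2·140.5 = 281 ⇒ t = 3.

3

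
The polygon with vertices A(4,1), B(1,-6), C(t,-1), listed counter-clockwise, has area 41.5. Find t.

Write out the shoelace sum; only the two edges meeting at C involve t:
2·Area = [(1·(-1) − t·(-6)) + (t·1 − 4·(-1))] + -25
       = 7·t + -22 = 83
⇒ t = 15.

15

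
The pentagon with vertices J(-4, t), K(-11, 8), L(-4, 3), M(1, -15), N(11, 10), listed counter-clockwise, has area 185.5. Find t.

6

The doubled signed area Σ (x_i y_{i+1} − x_{i+1} y_i) is linear in t.
With t=0 it equals 239; the coefficient of t is 22 (from the two edges through J).
So 22·t + 239 = 2·185.5 = 371 ⇒ t = 6.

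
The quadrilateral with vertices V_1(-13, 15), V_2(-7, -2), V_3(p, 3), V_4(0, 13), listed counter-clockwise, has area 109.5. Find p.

-4

The doubled signed area Σ (x_i y_{i+1} − x_{i+1} y_i) is linear in p.
With p=0 it equals 279; the coefficient of p is 15 (from the two edges through V_3).
So 15·p + 279 = 2·109.5 = 219 ⇒ p = -4.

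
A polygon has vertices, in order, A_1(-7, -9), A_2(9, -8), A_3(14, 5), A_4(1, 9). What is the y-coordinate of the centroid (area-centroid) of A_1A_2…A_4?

-158/201

Apply the shoelace (surveyor's) formula. First the cross-terms c_i = x_i·y_{i+1} − x_{i+1}·y_i:
  137, 157, 121, 54  ⇒  2A = 469, A = 234.5.
Then Σ (y_i + y_{i+1})·c_i = -1106, so ȳ = -1106 / (6·234.5) = -158/201.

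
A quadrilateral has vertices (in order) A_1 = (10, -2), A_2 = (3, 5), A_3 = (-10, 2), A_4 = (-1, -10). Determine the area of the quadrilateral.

Σ = (56) + (56) + (102) + (102) = 316
Area = |Σ|/2 = 158.

158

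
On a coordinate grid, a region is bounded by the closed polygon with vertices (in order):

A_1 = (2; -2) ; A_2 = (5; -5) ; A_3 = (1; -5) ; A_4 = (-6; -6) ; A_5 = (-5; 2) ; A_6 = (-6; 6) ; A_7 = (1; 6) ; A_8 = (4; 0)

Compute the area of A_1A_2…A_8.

95

A_1→A_2: (2)(-5) − (5)(-2) = 0
A_2→A_3: (5)(-5) − (1)(-5) = -20
A_3→A_4: (1)(-6) − (-6)(-5) = -36
A_4→A_5: (-6)(2) − (-5)(-6) = -42
A_5→A_6: (-5)(6) − (-6)(2) = -18
A_6→A_7: (-6)(6) − (1)(6) = -42
A_7→A_8: (1)(0) − (4)(6) = -24
A_8→A_1: (4)(-2) − (2)(0) = -8
Σ = -190
Area = |Σ|/2 = 95.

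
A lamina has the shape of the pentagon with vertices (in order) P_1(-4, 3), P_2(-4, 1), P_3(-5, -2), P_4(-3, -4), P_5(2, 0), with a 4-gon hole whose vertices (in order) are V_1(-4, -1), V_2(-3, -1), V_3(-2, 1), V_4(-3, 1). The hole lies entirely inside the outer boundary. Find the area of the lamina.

Outer boundary:
Cross-terms: 8, 13, 14, 8, 6  ⇒  Σ = 49
Area = |Σ|/2 = 24.5.
Hole:
Cross-terms: 1, -5, 1, 7  ⇒  Σ = 4
Area = |Σ|/2 = 2.
Net area = 24.5 − 2 = 22.5.

22.5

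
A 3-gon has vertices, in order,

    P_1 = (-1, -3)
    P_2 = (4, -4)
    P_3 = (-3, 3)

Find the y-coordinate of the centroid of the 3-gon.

-4/3

Apply the surveyor's formula. First the cross-terms c_i = x_i·y_{i+1} − x_{i+1}·y_i:
  16, 0, 12  ⇒  2A = 28, A = 14.
Then Σ (y_i + y_{i+1})·c_i = -112, so ȳ = -112 / (6·14) = -4/3.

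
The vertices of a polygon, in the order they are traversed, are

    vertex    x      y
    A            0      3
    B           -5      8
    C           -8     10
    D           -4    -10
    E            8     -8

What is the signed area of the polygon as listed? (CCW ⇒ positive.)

Cross-terms: 15, 14, 120, 112, 24  ⇒  Σ = 285
Signed area = Σ/2 = 142.5 (positive ⇒ counter-clockwise traversal).

142.5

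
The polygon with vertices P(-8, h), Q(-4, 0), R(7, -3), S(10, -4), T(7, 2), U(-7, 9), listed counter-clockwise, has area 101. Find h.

The doubled signed area Σ (x_i y_{i+1} − x_{i+1} y_i) is linear in h.
With h=0 it equals 211; the coefficient of h is -3 (from the two edges through P).
So -3·h + 211 = 2·101 = 202 ⇒ h = 3.

3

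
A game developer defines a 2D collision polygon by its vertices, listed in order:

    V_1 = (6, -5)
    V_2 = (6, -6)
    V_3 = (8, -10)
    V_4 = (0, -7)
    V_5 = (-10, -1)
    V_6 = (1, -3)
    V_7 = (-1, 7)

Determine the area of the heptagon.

Apply the shoelace (surveyor's) formula: 2A = Σ (x_i·y_{i+1} − x_{i+1}·y_i), indices taken mod 7.
Σ = (-6) + (-12) + (-56) + (-70) + (31) + (4) + (-37) = -146
Area = |Σ|/2 = 73.

73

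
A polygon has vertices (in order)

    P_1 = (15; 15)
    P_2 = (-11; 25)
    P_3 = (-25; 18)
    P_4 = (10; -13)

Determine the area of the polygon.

728.5

Apply Gauss's area formula: 2A = Σ (x_i·y_{i+1} − x_{i+1}·y_i), indices taken mod 4.
Σ = (540) + (427) + (145) + (345) = 1457
Area = |Σ|/2 = 728.5.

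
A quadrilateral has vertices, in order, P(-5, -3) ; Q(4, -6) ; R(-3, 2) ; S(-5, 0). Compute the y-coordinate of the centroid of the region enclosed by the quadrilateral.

Apply the surveyor's formula. First the cross-terms c_i = x_i·y_{i+1} − x_{i+1}·y_i:
  42, -10, 10, 15  ⇒  2A = 57, A = 28.5.
Then Σ (y_i + y_{i+1})·c_i = -363, so ȳ = -363 / (6·28.5) = -121/57.

-121/57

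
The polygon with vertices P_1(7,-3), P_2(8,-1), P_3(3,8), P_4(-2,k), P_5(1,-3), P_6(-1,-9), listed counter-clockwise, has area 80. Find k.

Write out the shoelace sum; only the two edges meeting at P_4 involve k:
2·Area = [(3·k − (-2)·8) + ((-2)·(-3) − 1·k)] + 138
       = 2·k + 160 = 160
⇒ k = 0.

0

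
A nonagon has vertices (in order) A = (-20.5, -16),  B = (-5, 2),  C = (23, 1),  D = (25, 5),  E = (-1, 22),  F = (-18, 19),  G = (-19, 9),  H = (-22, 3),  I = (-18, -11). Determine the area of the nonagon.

774.25

Apply the shoelace formula: 2A = Σ (x_i·y_{i+1} − x_{i+1}·y_i), indices taken mod 9.
Cross-terms: -121, -51, 90, 555, 377, 199, 141, 296, 62.5  ⇒  Σ = 1548.5
Area = |Σ|/2 = 774.25.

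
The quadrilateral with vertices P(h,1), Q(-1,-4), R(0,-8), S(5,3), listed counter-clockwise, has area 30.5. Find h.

-1

The doubled signed area Σ (x_i y_{i+1} − x_{i+1} y_i) is linear in h.
With h=0 it equals 54; the coefficient of h is -7 (from the two edges through P).
So -7·h + 54 = 2·30.5 = 61 ⇒ h = -1.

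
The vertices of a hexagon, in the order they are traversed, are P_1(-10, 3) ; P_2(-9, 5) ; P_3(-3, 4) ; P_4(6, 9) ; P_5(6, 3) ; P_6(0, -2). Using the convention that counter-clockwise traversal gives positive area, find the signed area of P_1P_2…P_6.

Cross-terms: -23, -21, -51, -36, -12, -20  ⇒  Σ = -163
Signed area = Σ/2 = -81.5 (negative ⇒ clockwise traversal).

-81.5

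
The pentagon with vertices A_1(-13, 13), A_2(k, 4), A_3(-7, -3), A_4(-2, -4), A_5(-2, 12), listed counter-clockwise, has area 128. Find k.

-10

The doubled signed area Σ (x_i y_{i+1} − x_{i+1} y_i) is linear in k.
With k=0 it equals 96; the coefficient of k is -16 (from the two edges through A_2).
So -16·k + 96 = 2·128 = 256 ⇒ k = -10.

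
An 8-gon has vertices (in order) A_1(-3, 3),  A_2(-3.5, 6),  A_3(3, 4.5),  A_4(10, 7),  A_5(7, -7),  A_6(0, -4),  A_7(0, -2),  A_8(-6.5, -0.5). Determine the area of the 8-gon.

123.125

Apply Gauss's area formula: 2A = Σ (x_i·y_{i+1} − x_{i+1}·y_i), indices taken mod 8.
A_1→A_2: (-3)(6) − (-3.5)(3) = -7.5
A_2→A_3: (-3.5)(4.5) − (3)(6) = -33.75
A_3→A_4: (3)(7) − (10)(4.5) = -24
A_4→A_5: (10)(-7) − (7)(7) = -119
A_5→A_6: (7)(-4) − (0)(-7) = -28
A_6→A_7: (0)(-2) − (0)(-4) = 0
A_7→A_8: (0)(-0.5) − (-6.5)(-2) = -13
A_8→A_1: (-6.5)(3) − (-3)(-0.5) = -21
Σ = -246.25
Area = |Σ|/2 = 123.125.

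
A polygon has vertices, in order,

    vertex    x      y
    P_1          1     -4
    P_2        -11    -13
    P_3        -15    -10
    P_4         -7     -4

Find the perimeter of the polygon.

38

|P_1P_2| = √((-12)² + (-9)²) = √225 = 15
|P_2P_3| = √((-4)² + (3)²) = √25 = 5
|P_3P_4| = √((8)² + (6)²) = √100 = 10
|P_4P_1| = √((8)² + (0)²) = √64 = 8
Perimeter = 15 + 5 + 10 + 8 = 38.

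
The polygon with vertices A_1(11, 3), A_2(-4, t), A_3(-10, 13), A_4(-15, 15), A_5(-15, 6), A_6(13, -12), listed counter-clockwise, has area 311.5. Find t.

10

The doubled signed area Σ (x_i y_{i+1} − x_{i+1} y_i) is linear in t.
With t=0 it equals 413; the coefficient of t is 21 (from the two edges through A_2).
So 21·t + 413 = 2·311.5 = 623 ⇒ t = 10.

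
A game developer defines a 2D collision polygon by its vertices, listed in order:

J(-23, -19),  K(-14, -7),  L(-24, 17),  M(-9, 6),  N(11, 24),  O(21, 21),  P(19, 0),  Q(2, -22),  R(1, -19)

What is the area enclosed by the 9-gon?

Cross-terms: -105, -406, 9, -282, -273, -399, -418, -16, -456  ⇒  Σ = -2346
Area = |Σ|/2 = 1173.

1173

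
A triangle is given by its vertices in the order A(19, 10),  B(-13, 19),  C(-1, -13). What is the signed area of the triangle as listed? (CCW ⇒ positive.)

Apply the surveyor's formula: 2A = Σ (x_i·y_{i+1} − x_{i+1}·y_i), indices taken mod 3.
A→B: (19)(19) − (-13)(10) = 491
B→C: (-13)(-13) − (-1)(19) = 188
C→A: (-1)(10) − (19)(-13) = 237
Σ = 916
Signed area = Σ/2 = 458 (positive ⇒ counter-clockwise traversal).

458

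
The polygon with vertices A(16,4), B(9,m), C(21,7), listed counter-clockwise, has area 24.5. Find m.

-10

Write out the shoelace sum; only the two edges meeting at B involve m:
2·Area = [(16·m − 9·4) + (9·7 − 21·m)] + -28
       = -5·m + -1 = 49
⇒ m = -10.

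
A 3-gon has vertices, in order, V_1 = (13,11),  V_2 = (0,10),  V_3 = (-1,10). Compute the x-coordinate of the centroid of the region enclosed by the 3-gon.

Apply Gauss's area formula. First the cross-terms c_i = x_i·y_{i+1} − x_{i+1}·y_i:
  130, 10, -141  ⇒  2A = -1, A = -0.5.
Then Σ (x_i + x_{i+1})·c_i = -12, so x̄ = -12 / (6·(-0.5)) = 4.

4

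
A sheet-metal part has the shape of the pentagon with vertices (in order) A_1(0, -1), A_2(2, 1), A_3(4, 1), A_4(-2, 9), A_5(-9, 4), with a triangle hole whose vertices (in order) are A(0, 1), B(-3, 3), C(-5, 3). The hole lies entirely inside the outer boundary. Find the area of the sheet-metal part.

58

Outer boundary:
Apply Gauss's area formula: 2A = Σ (x_i·y_{i+1} − x_{i+1}·y_i), indices taken mod 5.
A_1→A_2: (0)(1) − (2)(-1) = 2
A_2→A_3: (2)(1) − (4)(1) = -2
A_3→A_4: (4)(9) − (-2)(1) = 38
A_4→A_5: (-2)(4) − (-9)(9) = 73
A_5→A_1: (-9)(-1) − (0)(4) = 9
Σ = 120
Area = |Σ|/2 = 60.
Hole:
Apply the shoelace formula: 2A = Σ (x_i·y_{i+1} − x_{i+1}·y_i), indices taken mod 3.
Σ = (3) + (6) + (-5) = 4
Area = |Σ|/2 = 2.
Net area = 60 − 2 = 58.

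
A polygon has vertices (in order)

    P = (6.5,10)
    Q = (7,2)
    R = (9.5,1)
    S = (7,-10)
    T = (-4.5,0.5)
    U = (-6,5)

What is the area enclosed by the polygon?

Cross-terms: -57, -12, -102, -41.5, -19.5, -92.5  ⇒  Σ = -324.5
Area = |Σ|/2 = 162.25.

162.25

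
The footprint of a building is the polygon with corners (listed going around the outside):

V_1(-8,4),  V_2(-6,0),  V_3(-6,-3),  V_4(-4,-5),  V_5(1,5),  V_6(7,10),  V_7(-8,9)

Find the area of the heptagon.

101.5

Apply the shoelace formula: 2A = Σ (x_i·y_{i+1} − x_{i+1}·y_i), indices taken mod 7.
Cross-terms: 24, 18, 18, -15, -25, 143, 40  ⇒  Σ = 203
Area = |Σ|/2 = 101.5.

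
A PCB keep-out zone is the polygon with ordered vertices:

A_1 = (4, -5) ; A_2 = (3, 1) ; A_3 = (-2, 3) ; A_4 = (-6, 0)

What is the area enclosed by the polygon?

Apply the shoelace formula: 2A = Σ (x_i·y_{i+1} − x_{i+1}·y_i), indices taken mod 4.
Σ = (19) + (11) + (18) + (30) = 78
Area = |Σ|/2 = 39.

39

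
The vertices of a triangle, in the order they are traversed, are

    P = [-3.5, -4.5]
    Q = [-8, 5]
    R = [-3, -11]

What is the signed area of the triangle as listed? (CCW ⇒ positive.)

Apply the shoelace (surveyor's) formula: 2A = Σ (x_i·y_{i+1} − x_{i+1}·y_i), indices taken mod 3.
Σ = (-53.5) + (103) + (-25) = 24.5
Signed area = Σ/2 = 12.25 (positive ⇒ counter-clockwise traversal).

12.25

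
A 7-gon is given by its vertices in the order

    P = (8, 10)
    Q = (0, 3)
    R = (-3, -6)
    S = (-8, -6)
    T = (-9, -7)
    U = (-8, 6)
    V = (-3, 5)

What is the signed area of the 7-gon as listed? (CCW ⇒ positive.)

-98.5

Apply the surveyor's formula: 2A = Σ (x_i·y_{i+1} − x_{i+1}·y_i), indices taken mod 7.
Σ = (24) + (9) + (-30) + (2) + (-110) + (-22) + (-70) = -197
Signed area = Σ/2 = -98.5 (negative ⇒ clockwise traversal).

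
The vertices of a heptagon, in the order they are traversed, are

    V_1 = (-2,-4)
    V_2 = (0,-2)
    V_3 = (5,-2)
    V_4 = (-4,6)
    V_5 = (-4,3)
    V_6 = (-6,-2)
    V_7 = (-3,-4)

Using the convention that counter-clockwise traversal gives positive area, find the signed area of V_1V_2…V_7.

48

Σ = (4) + (10) + (22) + (12) + (26) + (18) + (4) = 96
Signed area = Σ/2 = 48 (positive ⇒ counter-clockwise traversal).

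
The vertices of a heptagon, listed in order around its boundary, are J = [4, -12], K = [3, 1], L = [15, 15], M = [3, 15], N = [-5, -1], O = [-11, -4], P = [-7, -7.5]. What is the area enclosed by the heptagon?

Apply the surveyor's formula: 2A = Σ (x_i·y_{i+1} − x_{i+1}·y_i), indices taken mod 7.
Cross-terms: 40, 30, 180, 72, 9, 54.5, 114  ⇒  Σ = 499.5
Area = |Σ|/2 = 249.75.

249.75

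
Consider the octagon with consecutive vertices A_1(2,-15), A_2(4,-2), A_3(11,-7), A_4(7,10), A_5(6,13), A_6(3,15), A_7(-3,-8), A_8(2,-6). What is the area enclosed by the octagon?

Apply the shoelace formula: 2A = Σ (x_i·y_{i+1} − x_{i+1}·y_i), indices taken mod 8.
Cross-terms: 56, -6, 159, 31, 51, 21, 34, -18  ⇒  Σ = 328
Area = |Σ|/2 = 164.

164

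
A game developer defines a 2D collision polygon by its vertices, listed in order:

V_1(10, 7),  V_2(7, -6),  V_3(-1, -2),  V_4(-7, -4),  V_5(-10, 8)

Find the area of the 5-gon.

V_1→V_2: (10)(-6) − (7)(7) = -109
V_2→V_3: (7)(-2) − (-1)(-6) = -20
V_3→V_4: (-1)(-4) − (-7)(-2) = -10
V_4→V_5: (-7)(8) − (-10)(-4) = -96
V_5→V_1: (-10)(7) − (10)(8) = -150
Σ = -385
Area = |Σ|/2 = 192.5.

192.5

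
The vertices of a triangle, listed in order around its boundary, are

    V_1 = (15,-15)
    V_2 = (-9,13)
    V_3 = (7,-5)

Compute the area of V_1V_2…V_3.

Apply Gauss's area formula: 2A = Σ (x_i·y_{i+1} − x_{i+1}·y_i), indices taken mod 3.
Cross-terms: 60, -46, -30  ⇒  Σ = -16
Area = |Σ|/2 = 8.

8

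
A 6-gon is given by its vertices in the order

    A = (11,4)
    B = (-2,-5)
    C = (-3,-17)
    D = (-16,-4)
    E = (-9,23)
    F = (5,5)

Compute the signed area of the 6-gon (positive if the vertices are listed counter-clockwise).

Apply the surveyor's formula: 2A = Σ (x_i·y_{i+1} − x_{i+1}·y_i), indices taken mod 6.
Σ = (-47) + (19) + (-260) + (-404) + (-160) + (-35) = -887
Signed area = Σ/2 = -443.5 (negative ⇒ clockwise traversal).

-443.5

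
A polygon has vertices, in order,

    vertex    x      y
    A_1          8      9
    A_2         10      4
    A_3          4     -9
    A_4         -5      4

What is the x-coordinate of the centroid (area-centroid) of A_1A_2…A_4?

91/27

Apply Gauss's area formula. First the cross-terms c_i = x_i·y_{i+1} − x_{i+1}·y_i:
  -58, -106, -29, -77  ⇒  2A = -270, A = -135.
Then Σ (x_i + x_{i+1})·c_i = -2730, so x̄ = -2730 / (6·(-135)) = 91/27.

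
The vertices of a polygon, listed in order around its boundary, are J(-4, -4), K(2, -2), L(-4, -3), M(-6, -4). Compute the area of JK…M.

Apply the shoelace (surveyor's) formula: 2A = Σ (x_i·y_{i+1} − x_{i+1}·y_i), indices taken mod 4.
J→K: (-4)(-2) − (2)(-4) = 16
K→L: (2)(-3) − (-4)(-2) = -14
L→M: (-4)(-4) − (-6)(-3) = -2
M→J: (-6)(-4) − (-4)(-4) = 8
Σ = 8
Area = |Σ|/2 = 4.

4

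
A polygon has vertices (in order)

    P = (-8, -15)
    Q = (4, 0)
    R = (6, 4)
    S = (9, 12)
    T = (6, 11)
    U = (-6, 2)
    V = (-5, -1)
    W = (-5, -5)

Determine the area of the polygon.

Apply the shoelace (surveyor's) formula: 2A = Σ (x_i·y_{i+1} − x_{i+1}·y_i), indices taken mod 8.
P→Q: (-8)(0) − (4)(-15) = 60
Q→R: (4)(4) − (6)(0) = 16
R→S: (6)(12) − (9)(4) = 36
S→T: (9)(11) − (6)(12) = 27
T→U: (6)(2) − (-6)(11) = 78
U→V: (-6)(-1) − (-5)(2) = 16
V→W: (-5)(-5) − (-5)(-1) = 20
W→P: (-5)(-15) − (-8)(-5) = 35
Σ = 288
Area = |Σ|/2 = 144.

144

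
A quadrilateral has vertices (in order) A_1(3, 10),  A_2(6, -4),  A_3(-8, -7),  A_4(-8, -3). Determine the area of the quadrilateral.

Apply Gauss's area formula: 2A = Σ (x_i·y_{i+1} − x_{i+1}·y_i), indices taken mod 4.
A_1→A_2: (3)(-4) − (6)(10) = -72
A_2→A_3: (6)(-7) − (-8)(-4) = -74
A_3→A_4: (-8)(-3) − (-8)(-7) = -32
A_4→A_1: (-8)(10) − (3)(-3) = -71
Σ = -249
Area = |Σ|/2 = 124.5.

124.5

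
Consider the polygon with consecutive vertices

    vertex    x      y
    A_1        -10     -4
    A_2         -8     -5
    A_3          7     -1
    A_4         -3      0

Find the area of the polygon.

Apply the shoelace (surveyor's) formula: 2A = Σ (x_i·y_{i+1} − x_{i+1}·y_i), indices taken mod 4.
Cross-terms: 18, 43, -3, 12  ⇒  Σ = 70
Area = |Σ|/2 = 35.

35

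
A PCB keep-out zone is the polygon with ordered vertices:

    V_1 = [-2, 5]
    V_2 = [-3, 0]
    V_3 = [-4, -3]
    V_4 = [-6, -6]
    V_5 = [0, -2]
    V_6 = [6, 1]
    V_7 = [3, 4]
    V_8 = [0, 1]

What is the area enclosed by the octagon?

Apply the shoelace (surveyor's) formula: 2A = Σ (x_i·y_{i+1} − x_{i+1}·y_i), indices taken mod 8.
Cross-terms: 15, 9, 6, 12, 12, 21, 3, 2  ⇒  Σ = 80
Area = |Σ|/2 = 40.

40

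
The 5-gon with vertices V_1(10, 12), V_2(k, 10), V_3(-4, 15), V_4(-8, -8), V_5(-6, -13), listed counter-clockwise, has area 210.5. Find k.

The doubled signed area Σ (x_i y_{i+1} − x_{i+1} y_i) is linear in k.
With k=0 it equals 406; the coefficient of k is 3 (from the two edges through V_2).
So 3·k + 406 = 2·210.5 = 421 ⇒ k = 5.

5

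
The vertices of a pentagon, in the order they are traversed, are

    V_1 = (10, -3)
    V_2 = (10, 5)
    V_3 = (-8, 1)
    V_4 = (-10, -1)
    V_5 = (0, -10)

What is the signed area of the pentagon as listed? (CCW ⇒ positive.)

174

Apply the shoelace (surveyor's) formula: 2A = Σ (x_i·y_{i+1} − x_{i+1}·y_i), indices taken mod 5.
Σ = (80) + (50) + (18) + (100) + (100) = 348
Signed area = Σ/2 = 174 (positive ⇒ counter-clockwise traversal).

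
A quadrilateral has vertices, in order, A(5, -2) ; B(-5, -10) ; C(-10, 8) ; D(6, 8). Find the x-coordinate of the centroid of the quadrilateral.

Apply the shoelace formula. First the cross-terms c_i = x_i·y_{i+1} − x_{i+1}·y_i:
  -60, -140, -128, -52  ⇒  2A = -380, A = -190.
Then Σ (x_i + x_{i+1})·c_i = 2040, so x̄ = 2040 / (6·(-190)) = -34/19.

-34/19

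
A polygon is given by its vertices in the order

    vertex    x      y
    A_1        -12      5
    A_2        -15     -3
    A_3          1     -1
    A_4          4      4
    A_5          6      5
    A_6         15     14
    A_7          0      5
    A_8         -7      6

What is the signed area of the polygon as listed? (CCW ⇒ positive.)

144.5

Apply the surveyor's formula: 2A = Σ (x_i·y_{i+1} − x_{i+1}·y_i), indices taken mod 8.
A_1→A_2: (-12)(-3) − (-15)(5) = 111
A_2→A_3: (-15)(-1) − (1)(-3) = 18
A_3→A_4: (1)(4) − (4)(-1) = 8
A_4→A_5: (4)(5) − (6)(4) = -4
A_5→A_6: (6)(14) − (15)(5) = 9
A_6→A_7: (15)(5) − (0)(14) = 75
A_7→A_8: (0)(6) − (-7)(5) = 35
A_8→A_1: (-7)(5) − (-12)(6) = 37
Σ = 289
Signed area = Σ/2 = 144.5 (positive ⇒ counter-clockwise traversal).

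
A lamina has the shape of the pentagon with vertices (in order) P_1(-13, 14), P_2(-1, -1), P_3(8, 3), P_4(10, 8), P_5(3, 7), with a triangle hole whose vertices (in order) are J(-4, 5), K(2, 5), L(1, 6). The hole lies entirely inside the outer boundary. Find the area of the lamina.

Outer boundary:
Apply the shoelace formula: 2A = Σ (x_i·y_{i+1} − x_{i+1}·y_i), indices taken mod 5.
Σ = (27) + (5) + (34) + (46) + (133) = 245
Area = |Σ|/2 = 122.5.
Hole:
Apply the shoelace formula: 2A = Σ (x_i·y_{i+1} − x_{i+1}·y_i), indices taken mod 3.
Σ = (-30) + (7) + (29) = 6
Area = |Σ|/2 = 3.
Net area = 122.5 − 3 = 119.5.

119.5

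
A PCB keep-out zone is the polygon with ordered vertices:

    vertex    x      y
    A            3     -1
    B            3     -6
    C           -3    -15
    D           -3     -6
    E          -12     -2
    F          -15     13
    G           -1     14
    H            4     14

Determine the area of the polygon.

335

Apply the shoelace (surveyor's) formula: 2A = Σ (x_i·y_{i+1} − x_{i+1}·y_i), indices taken mod 8.
Cross-terms: -15, -63, -27, -66, -186, -197, -70, -46  ⇒  Σ = -670
Area = |Σ|/2 = 335.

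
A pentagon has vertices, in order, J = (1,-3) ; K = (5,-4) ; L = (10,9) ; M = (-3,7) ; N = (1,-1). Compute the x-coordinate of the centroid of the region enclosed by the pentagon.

184/51

Apply the shoelace (surveyor's) formula. First the cross-terms c_i = x_i·y_{i+1} − x_{i+1}·y_i:
  11, 85, 97, -4, -2  ⇒  2A = 187, A = 93.5.
Then Σ (x_i + x_{i+1})·c_i = 2024, so x̄ = 2024 / (6·93.5) = 184/51.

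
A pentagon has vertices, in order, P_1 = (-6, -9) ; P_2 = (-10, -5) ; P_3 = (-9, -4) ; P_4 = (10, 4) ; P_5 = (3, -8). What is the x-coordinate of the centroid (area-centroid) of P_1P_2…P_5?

Apply the surveyor's formula. First the cross-terms c_i = x_i·y_{i+1} − x_{i+1}·y_i:
  -60, -5, 4, -92, -75  ⇒  2A = -228, A = -114.
Then Σ (x_i + x_{i+1})·c_i = 88, so x̄ = 88 / (6·(-114)) = -22/171.

-22/171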